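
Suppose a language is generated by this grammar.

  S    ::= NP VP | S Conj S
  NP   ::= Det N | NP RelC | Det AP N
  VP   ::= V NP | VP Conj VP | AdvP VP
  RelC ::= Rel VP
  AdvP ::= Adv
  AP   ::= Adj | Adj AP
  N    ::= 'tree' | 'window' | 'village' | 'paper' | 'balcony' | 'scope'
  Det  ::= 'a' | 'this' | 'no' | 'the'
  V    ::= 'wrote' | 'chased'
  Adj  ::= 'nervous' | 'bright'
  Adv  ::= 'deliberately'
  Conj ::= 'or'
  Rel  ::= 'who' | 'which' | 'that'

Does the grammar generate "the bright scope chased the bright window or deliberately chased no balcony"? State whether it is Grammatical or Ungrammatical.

Grammatical

[S [NP [Det the] [AP [Adj bright]] [N scope]] [VP [VP [V chased] [NP [Det the] [AP [Adj bright]] [N window]]] [Conj or] [VP [AdvP [Adv deliberately]] [VP [V chased] [NP [Det no] [N balcony]]]]]]
The bracketing above is licensed at every node by one of the given productions, with S at the root.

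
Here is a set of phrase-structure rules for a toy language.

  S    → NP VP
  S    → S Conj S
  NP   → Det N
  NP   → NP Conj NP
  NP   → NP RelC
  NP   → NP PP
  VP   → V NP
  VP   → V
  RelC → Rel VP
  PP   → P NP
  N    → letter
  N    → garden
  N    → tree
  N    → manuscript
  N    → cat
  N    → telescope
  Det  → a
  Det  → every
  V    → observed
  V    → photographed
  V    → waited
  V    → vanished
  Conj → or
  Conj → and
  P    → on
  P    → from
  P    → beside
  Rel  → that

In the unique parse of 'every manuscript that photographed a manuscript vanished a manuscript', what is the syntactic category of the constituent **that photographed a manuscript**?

[S [NP [NP [Det every] [N manuscript]] [RelC [Rel that] [VP [V photographed] [NP [Det a] [N manuscript]]]]] [VP [V vanished] [NP [Det a] [N manuscript]]]]
The span 'that photographed a manuscript' is the RelC node built by RelC → Rel VP.

RelC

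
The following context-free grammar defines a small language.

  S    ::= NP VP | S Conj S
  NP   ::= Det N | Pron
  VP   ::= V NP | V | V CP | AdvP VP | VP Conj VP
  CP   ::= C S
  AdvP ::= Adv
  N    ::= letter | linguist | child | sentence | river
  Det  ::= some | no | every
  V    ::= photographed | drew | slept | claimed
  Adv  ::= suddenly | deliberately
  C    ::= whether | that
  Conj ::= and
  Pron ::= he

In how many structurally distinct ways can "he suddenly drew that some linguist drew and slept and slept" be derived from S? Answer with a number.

Two of the 9 distinct bracketings:
[S [NP [Pron he]] [VP [AdvP [Adv suddenly]] [VP [V drew] [CP [C that] [S [NP [Det some] [N linguist]] [VP [VP [V drew]] [Conj and] [VP [VP [V slept]] [Conj and] [VP [V slept]]]]]]]]]
[S [NP [Pron he]] [VP [AdvP [Adv suddenly]] [VP [V drew] [CP [C that] [S [NP [Det some] [N linguist]] [VP [VP [VP [V drew]] [Conj and] [VP [V slept]]] [Conj and] [VP [V slept]]]]]]]]
The trees differ in how a recursive rule is bracketed over the same span.

9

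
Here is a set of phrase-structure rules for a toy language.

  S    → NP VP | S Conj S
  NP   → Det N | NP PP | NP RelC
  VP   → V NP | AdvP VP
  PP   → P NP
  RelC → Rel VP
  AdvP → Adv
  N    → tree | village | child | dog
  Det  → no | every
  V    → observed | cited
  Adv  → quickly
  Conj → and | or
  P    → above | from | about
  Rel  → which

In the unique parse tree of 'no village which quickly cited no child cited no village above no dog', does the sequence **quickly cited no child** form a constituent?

[S [NP [NP [Det no] [N village]] [RelC [Rel which] [VP [AdvP [Adv quickly]] [VP [V cited] [NP [Det no] [N child]]]]]] [VP [V cited] [NP [NP [Det no] [N village]] [PP [P above] [NP [Det no] [N dog]]]]]]
The words 'quickly cited no child' are exhaustively dominated by a single VP node (built by VP → AdvP VP), so they form a constituent.

Yes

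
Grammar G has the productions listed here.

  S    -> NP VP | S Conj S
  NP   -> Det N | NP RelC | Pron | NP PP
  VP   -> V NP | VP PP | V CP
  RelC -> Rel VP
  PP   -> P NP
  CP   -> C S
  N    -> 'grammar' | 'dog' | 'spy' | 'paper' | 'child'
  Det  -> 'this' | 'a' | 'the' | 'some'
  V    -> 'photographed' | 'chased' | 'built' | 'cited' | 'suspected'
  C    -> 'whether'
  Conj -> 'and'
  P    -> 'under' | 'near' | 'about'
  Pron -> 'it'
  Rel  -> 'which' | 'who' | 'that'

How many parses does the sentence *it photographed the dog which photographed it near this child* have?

Two of the 4 distinct bracketings:
[S [NP [Pron it]] [VP [V photographed] [NP [NP [Det the] [N dog]] [RelC [Rel which] [VP [V photographed] [NP [NP [Pron it]] [PP [P near] [NP [Det this] [N child]]]]]]]]]
[S [NP [Pron it]] [VP [V photographed] [NP [NP [Det the] [N dog]] [RelC [Rel which] [VP [VP [V photographed] [NP [Pron it]]] [PP [P near] [NP [Det this] [N child]]]]]]]]
The difference turns on whether NP → NP PP is used at the relevant span, versus an alternative expansion of NP.

4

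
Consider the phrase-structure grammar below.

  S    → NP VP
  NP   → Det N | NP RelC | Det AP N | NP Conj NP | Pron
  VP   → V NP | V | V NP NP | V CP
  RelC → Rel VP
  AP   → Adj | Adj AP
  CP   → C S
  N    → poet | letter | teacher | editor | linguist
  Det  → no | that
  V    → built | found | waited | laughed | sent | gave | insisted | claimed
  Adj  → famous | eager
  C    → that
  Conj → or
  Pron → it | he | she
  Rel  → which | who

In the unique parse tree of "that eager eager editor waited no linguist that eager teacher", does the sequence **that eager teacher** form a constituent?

Yes

[S [NP [Det that] [AP [Adj eager] [AP [Adj eager]]] [N editor]] [VP [V waited] [NP [Det no] [N linguist]] [NP [Det that] [AP [Adj eager]] [N teacher]]]]
The words 'that eager teacher' are exhaustively dominated by a single NP node (built by NP → Det AP N), so they form a constituent.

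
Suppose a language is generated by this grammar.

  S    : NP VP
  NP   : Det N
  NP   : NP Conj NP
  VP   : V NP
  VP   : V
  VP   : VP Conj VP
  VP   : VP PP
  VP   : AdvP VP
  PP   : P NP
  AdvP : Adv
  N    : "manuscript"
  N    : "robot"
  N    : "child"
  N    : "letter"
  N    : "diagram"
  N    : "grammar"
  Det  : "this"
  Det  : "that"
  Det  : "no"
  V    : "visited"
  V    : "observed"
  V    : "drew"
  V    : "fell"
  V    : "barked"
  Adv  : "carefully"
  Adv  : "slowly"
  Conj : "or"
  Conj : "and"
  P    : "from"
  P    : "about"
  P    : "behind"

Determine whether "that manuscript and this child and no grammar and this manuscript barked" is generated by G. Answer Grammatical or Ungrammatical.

Grammatical

S
  NP
    NP
      Det: that
      N: manuscript
    Conj: and
    NP
      NP
        Det: this
        N: child
      Conj: and
      NP
        NP
          Det: no
          N: grammar
        Conj: and
        NP
          Det: this
          N: manuscript
  VP
    V: barked
The bracketing above is licensed at every node by one of the given productions, with S at the root.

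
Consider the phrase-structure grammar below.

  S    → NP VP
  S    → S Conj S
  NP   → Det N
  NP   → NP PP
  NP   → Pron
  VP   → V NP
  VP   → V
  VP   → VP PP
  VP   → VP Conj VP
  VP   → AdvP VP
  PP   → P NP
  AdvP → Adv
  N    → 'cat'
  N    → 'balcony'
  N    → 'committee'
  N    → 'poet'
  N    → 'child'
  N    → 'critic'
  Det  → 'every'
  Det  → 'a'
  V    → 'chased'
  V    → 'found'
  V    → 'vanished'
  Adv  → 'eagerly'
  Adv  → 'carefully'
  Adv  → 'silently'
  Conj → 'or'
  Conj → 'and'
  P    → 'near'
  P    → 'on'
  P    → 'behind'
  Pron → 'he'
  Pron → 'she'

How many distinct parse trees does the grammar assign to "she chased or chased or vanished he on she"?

Two of the 7 distinct bracketings:
[S [NP [Pron she]] [VP [VP [VP [V chased]] [Conj or] [VP [VP [V chased]] [Conj or] [VP [V vanished] [NP [Pron he]]]]] [PP [P on] [NP [Pron she]]]]]
[S [NP [Pron she]] [VP [VP [VP [VP [V chased]] [Conj or] [VP [V chased]]] [Conj or] [VP [V vanished] [NP [Pron he]]]] [PP [P on] [NP [Pron she]]]]]
The trees differ in how a recursive rule is bracketed over the same span.

7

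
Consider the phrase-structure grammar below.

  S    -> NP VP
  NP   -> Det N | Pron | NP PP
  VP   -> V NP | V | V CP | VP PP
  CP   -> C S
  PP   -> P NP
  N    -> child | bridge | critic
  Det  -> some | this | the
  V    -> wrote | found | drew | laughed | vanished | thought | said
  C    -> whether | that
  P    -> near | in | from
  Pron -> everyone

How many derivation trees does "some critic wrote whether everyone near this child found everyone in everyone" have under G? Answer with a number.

Two of the 3 distinct bracketings:
[S [NP [Det some] [N critic]] [VP [V wrote] [CP [C whether] [S [NP [NP [Pron everyone]] [PP [P near] [NP [Det this] [N child]]]] [VP [V found] [NP [NP [Pron everyone]] [PP [P in] [NP [Pron everyone]]]]]]]]]
[S [NP [Det some] [N critic]] [VP [V wrote] [CP [C whether] [S [NP [NP [Pron everyone]] [PP [P near] [NP [Det this] [N child]]]] [VP [VP [V found] [NP [Pron everyone]]] [PP [P in] [NP [Pron everyone]]]]]]]]
The difference turns on whether VP → VP PP is used at the relevant span, versus an alternative expansion of VP.

3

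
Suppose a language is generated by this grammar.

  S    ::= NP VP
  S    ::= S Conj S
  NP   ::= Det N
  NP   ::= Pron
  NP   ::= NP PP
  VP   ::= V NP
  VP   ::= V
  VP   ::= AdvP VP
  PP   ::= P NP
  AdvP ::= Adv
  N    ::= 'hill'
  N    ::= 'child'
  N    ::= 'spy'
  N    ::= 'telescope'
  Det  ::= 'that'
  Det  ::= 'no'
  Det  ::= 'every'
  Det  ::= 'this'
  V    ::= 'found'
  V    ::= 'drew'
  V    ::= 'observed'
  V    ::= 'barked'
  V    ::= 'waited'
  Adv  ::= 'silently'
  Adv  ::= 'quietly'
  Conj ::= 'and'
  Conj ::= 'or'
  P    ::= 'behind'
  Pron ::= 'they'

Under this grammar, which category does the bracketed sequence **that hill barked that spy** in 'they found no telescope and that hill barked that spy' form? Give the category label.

S

S
  S
    NP
      Pron: they
    VP
      V: found
      NP
        Det: no
        N: telescope
  Conj: and
  S
    NP
      Det: that
      N: hill
    VP
      V: barked
      NP
        Det: that
        N: spy
The span 'that hill barked that spy' is the S node built by S → NP VP.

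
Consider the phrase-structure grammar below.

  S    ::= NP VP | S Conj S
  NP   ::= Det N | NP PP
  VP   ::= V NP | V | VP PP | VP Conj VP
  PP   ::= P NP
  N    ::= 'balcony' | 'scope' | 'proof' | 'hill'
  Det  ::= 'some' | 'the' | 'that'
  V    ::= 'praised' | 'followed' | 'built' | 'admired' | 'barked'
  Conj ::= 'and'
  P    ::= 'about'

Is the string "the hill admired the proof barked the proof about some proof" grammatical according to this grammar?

Ungrammatical

For S → NP VP, the only prefix that parses as NP is 'the hill', but the remainder 'admired the proof barked the proof about some proof' is not a VP under these rules. The alternative S rule S → S Conj S likewise has no satisfying split.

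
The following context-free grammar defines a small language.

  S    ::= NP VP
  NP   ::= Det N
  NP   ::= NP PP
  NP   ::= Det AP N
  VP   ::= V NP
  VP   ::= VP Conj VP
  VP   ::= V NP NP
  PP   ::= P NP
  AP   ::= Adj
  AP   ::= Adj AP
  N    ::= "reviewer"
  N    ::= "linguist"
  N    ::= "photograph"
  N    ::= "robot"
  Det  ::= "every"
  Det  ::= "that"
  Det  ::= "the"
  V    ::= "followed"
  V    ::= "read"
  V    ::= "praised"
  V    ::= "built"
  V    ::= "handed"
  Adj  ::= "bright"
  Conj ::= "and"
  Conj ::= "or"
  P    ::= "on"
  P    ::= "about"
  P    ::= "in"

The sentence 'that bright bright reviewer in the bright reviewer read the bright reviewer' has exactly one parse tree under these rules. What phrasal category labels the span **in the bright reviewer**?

PP

S
  NP
    NP
      Det: that
      AP
        Adj: bright
        AP
          Adj: bright
      N: reviewer
    PP
      P: in
      NP
        Det: the
        AP
          Adj: bright
        N: reviewer
  VP
    V: read
    NP
      Det: the
      AP
        Adj: bright
      N: reviewer
The span 'in the bright reviewer' is the PP node built by PP → P NP.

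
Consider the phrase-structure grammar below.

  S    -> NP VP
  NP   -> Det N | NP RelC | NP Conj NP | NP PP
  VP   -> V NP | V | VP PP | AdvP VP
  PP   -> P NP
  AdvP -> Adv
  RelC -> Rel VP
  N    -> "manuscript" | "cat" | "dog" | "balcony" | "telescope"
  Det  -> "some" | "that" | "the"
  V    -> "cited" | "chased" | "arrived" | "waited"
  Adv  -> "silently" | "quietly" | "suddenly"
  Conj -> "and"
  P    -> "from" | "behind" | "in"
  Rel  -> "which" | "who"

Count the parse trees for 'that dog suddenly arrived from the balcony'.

2

The two bracketings:
[S [NP [Det that] [N dog]] [VP [VP [AdvP [Adv suddenly]] [VP [V arrived]]] [PP [P from] [NP [Det the] [N balcony]]]]]
[S [NP [Det that] [N dog]] [VP [AdvP [Adv suddenly]] [VP [VP [V arrived]] [PP [P from] [NP [Det the] [N balcony]]]]]]
The trees differ in how a recursive rule is bracketed over the same span.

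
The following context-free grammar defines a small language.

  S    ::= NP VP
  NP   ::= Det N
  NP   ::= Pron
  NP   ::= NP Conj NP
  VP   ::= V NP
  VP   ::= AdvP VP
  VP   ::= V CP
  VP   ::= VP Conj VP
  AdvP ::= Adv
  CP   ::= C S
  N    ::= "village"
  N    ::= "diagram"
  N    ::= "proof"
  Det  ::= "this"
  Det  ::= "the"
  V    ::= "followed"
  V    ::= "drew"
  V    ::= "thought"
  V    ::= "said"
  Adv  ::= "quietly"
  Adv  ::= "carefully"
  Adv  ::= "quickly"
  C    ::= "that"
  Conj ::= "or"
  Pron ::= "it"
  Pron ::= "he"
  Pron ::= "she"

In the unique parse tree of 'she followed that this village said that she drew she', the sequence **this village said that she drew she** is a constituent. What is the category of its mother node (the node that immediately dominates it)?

S
  NP
    Pron: she
  VP
    V: followed
    CP
      C: that
      S
        NP
          Det: this
          N: village
        VP
          V: said
          CP
            C: that
            S
              NP
                Pron: she
              VP
                V: drew
                NP
                  Pron: she
The span 'this village said that she drew she' is the S node built by S → NP VP.
Its mother is the CP built by CP → C S.

CP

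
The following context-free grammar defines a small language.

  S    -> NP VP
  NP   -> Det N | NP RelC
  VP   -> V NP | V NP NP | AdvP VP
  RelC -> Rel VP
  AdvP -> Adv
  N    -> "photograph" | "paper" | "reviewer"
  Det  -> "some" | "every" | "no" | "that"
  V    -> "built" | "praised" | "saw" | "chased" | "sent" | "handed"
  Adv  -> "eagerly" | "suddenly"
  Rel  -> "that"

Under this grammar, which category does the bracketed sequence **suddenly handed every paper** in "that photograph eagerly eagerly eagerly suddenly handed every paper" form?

VP

[S [NP [Det that] [N photograph]] [VP [AdvP [Adv eagerly]] [VP [AdvP [Adv eagerly]] [VP [AdvP [Adv eagerly]] [VP [AdvP [Adv suddenly]] [VP [V handed] [NP [Det every] [N paper]]]]]]]]
The span 'suddenly handed every paper' is the VP node built by VP → AdvP VP.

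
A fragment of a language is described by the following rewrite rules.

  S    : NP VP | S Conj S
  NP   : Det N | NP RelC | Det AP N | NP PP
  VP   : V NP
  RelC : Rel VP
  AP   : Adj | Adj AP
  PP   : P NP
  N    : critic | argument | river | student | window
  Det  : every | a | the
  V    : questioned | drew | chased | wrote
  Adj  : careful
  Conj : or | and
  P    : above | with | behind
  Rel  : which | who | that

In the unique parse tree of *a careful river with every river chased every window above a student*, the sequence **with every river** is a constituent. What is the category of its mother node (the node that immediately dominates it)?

[S [NP [NP [Det a] [AP [Adj careful]] [N river]] [PP [P with] [NP [Det every] [N river]]]] [VP [V chased] [NP [NP [Det every] [N window]] [PP [P above] [NP [Det a] [N student]]]]]]
The span 'with every river' is the PP node built by PP → P NP.
Its mother is the NP built by NP → NP PP.

NP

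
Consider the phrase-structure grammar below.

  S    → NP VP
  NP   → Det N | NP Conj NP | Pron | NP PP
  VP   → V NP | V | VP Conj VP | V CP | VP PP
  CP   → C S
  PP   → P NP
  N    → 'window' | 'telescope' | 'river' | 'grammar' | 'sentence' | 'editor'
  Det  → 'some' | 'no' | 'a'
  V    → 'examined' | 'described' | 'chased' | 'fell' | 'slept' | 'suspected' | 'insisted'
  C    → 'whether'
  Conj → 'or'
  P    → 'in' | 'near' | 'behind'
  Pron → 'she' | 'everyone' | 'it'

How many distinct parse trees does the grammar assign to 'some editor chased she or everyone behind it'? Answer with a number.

Two of the 3 distinct bracketings:
[S [NP [Det some] [N editor]] [VP [V chased] [NP [NP [Pron she]] [Conj or] [NP [NP [Pron everyone]] [PP [P behind] [NP [Pron it]]]]]]]
[S [NP [Det some] [N editor]] [VP [V chased] [NP [NP [NP [Pron she]] [Conj or] [NP [Pron everyone]]] [PP [P behind] [NP [Pron it]]]]]]
The trees differ in how a recursive rule is bracketed over the same span.

3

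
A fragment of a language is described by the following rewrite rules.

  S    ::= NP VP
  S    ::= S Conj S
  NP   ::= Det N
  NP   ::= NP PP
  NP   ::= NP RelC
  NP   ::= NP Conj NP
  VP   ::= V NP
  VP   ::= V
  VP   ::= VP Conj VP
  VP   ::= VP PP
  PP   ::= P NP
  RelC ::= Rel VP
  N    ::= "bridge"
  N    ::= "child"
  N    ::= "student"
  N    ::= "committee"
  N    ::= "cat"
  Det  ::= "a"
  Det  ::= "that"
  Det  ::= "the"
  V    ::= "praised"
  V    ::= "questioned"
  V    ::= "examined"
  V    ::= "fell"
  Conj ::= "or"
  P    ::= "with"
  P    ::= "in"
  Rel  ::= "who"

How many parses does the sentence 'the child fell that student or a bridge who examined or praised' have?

Two of the 4 distinct bracketings:
[S [NP [Det the] [N child]] [VP [V fell] [NP [NP [NP [Det that] [N student]] [Conj or] [NP [Det a] [N bridge]]] [RelC [Rel who] [VP [VP [V examined]] [Conj or] [VP [V praised]]]]]]]
[S [NP [Det the] [N child]] [VP [V fell] [NP [NP [Det that] [N student]] [Conj or] [NP [NP [Det a] [N bridge]] [RelC [Rel who] [VP [VP [V examined]] [Conj or] [VP [V praised]]]]]]]]
The trees differ in how a recursive rule is bracketed over the same span.

4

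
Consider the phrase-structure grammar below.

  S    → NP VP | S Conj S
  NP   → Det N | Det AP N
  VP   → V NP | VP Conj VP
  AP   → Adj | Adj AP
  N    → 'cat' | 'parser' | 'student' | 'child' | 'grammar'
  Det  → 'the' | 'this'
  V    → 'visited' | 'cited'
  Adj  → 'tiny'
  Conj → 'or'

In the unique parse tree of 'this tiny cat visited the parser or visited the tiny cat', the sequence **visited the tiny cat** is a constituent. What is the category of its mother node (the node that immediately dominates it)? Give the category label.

[S [NP [Det this] [AP [Adj tiny]] [N cat]] [VP [VP [V visited] [NP [Det the] [N parser]]] [Conj or] [VP [V visited] [NP [Det the] [AP [Adj tiny]] [N cat]]]]]
The span 'visited the tiny cat' is the VP node built by VP → V NP.
Its mother is the VP built by VP → VP Conj VP.

VP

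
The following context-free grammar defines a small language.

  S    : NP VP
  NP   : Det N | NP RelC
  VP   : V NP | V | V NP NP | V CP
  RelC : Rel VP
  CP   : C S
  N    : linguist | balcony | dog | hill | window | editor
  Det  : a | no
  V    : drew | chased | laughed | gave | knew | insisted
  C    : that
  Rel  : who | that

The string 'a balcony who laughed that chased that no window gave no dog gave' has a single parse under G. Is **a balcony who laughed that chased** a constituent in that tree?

[S [NP [NP [NP [Det a] [N balcony]] [RelC [Rel who] [VP [V laughed]]]] [RelC [Rel that] [VP [V chased] [CP [C that] [S [NP [Det no] [N window]] [VP [V gave] [NP [Det no] [N dog]]]]]]]] [VP [V gave]]]
The smallest constituent containing 'a balcony who laughed that chased' is the NP spanning 'a balcony who laughed that chased that no window gave no dog'; no single node in the tree dominates exactly the given words.

No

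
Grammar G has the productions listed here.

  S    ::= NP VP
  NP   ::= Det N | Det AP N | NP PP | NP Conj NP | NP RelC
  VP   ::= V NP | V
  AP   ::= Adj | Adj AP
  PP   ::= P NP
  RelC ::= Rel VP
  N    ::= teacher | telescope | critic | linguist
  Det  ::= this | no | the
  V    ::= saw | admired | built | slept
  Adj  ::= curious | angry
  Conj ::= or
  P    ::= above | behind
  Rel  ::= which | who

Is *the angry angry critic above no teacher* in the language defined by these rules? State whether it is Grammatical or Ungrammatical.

For S → NP VP, the only prefix that parses as NP is 'the angry angry critic', but the remainder 'above no teacher' is not a VP under these rules.

Ungrammatical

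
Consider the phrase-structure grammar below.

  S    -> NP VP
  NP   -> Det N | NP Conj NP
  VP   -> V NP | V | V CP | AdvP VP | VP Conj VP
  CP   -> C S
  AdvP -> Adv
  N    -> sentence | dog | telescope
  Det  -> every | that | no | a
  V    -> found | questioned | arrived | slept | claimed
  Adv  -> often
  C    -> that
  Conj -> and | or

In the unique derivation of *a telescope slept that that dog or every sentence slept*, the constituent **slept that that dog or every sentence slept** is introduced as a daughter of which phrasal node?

S

[S [NP [Det a] [N telescope]] [VP [V slept] [CP [C that] [S [NP [NP [Det that] [N dog]] [Conj or] [NP [Det every] [N sentence]]] [VP [V slept]]]]]]
The span 'slept that that dog or every sentence slept' is the VP node built by VP → V CP.
Its mother is the S built by S → NP VP.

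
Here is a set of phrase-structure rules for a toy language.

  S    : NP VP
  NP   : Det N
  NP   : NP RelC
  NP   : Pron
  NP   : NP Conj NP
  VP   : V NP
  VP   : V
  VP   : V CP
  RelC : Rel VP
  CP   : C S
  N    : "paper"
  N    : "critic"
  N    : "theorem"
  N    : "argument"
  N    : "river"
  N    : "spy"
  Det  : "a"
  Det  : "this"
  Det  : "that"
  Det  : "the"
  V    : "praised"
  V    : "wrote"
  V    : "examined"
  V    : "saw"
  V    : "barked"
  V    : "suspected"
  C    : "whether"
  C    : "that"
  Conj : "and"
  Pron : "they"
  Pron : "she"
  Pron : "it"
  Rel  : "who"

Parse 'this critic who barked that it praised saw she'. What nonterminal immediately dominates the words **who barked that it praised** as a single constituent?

[S [NP [NP [Det this] [N critic]] [RelC [Rel who] [VP [V barked] [CP [C that] [S [NP [Pron it]] [VP [V praised]]]]]]] [VP [V saw] [NP [Pron she]]]]
The span 'who barked that it praised' is the RelC node built by RelC → Rel VP.

RelC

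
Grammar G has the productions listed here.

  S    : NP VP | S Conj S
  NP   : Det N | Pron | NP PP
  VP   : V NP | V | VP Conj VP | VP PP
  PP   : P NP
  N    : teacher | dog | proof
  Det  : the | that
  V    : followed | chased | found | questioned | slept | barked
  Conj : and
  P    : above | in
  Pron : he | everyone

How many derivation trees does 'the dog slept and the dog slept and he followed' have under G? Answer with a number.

2

The two bracketings:
[S [S [NP [Det the] [N dog]] [VP [V slept]]] [Conj and] [S [S [NP [Det the] [N dog]] [VP [V slept]]] [Conj and] [S [NP [Pron he]] [VP [V followed]]]]]
[S [S [S [NP [Det the] [N dog]] [VP [V slept]]] [Conj and] [S [NP [Det the] [N dog]] [VP [V slept]]]] [Conj and] [S [NP [Pron he]] [VP [V followed]]]]
The trees differ in how a recursive rule is bracketed over the same span.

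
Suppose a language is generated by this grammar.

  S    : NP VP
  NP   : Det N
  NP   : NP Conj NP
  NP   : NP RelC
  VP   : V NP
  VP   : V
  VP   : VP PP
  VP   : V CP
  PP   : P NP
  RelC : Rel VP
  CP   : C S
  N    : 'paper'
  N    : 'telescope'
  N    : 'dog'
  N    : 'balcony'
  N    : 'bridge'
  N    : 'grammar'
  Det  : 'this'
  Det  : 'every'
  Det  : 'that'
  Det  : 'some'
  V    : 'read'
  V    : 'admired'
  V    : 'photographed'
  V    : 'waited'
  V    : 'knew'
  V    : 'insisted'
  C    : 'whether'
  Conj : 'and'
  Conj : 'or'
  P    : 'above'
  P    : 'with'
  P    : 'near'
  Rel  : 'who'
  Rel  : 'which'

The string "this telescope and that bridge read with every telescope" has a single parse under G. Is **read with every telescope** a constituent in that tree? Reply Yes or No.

[S [NP [NP [Det this] [N telescope]] [Conj and] [NP [Det that] [N bridge]]] [VP [VP [V read]] [PP [P with] [NP [Det every] [N telescope]]]]]
The words 'read with every telescope' are exhaustively dominated by a single VP node (built by VP → VP PP), so they form a constituent.

Yes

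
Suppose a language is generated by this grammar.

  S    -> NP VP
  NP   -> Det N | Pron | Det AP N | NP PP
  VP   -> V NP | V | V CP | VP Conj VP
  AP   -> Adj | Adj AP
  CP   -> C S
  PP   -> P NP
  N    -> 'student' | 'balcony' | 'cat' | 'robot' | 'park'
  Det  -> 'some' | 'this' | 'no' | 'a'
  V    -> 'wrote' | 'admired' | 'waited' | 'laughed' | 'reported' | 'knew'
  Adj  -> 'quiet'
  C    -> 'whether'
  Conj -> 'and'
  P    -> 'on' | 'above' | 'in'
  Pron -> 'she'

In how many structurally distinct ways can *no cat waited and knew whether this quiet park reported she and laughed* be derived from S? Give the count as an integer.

3

Two of the 3 distinct bracketings:
[S [NP [Det no] [N cat]] [VP [VP [V waited]] [Conj and] [VP [V knew] [CP [C whether] [S [NP [Det this] [AP [Adj quiet]] [N park]] [VP [VP [V reported] [NP [Pron she]]] [Conj and] [VP [V laughed]]]]]]]]
[S [NP [Det no] [N cat]] [VP [VP [V waited]] [Conj and] [VP [VP [V knew] [CP [C whether] [S [NP [Det this] [AP [Adj quiet]] [N park]] [VP [V reported] [NP [Pron she]]]]]] [Conj and] [VP [V laughed]]]]]
The trees differ in how a recursive rule is bracketed over the same span.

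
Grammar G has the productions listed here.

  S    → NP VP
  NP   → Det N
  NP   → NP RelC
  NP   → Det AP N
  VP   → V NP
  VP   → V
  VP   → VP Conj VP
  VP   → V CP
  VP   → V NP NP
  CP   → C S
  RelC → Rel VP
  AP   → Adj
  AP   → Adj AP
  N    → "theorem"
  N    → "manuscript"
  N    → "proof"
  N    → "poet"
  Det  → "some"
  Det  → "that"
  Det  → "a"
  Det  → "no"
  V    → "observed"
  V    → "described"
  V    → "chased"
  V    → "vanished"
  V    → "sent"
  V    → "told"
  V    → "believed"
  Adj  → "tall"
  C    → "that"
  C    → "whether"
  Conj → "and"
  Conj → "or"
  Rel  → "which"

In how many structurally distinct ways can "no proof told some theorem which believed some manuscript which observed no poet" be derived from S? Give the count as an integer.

Two of the 6 distinct bracketings:
[S [NP [Det no] [N proof]] [VP [V told] [NP [NP [Det some] [N theorem]] [RelC [Rel which] [VP [V believed] [NP [NP [Det some] [N manuscript]] [RelC [Rel which] [VP [V observed] [NP [Det no] [N poet]]]]]]]]]]
[S [NP [Det no] [N proof]] [VP [V told] [NP [NP [Det some] [N theorem]] [RelC [Rel which] [VP [V believed] [NP [NP [Det some] [N manuscript]] [RelC [Rel which] [VP [V observed]]]] [NP [Det no] [N poet]]]]]]]
The difference turns on whether VP → V is used at the relevant span, versus an alternative expansion of VP.

6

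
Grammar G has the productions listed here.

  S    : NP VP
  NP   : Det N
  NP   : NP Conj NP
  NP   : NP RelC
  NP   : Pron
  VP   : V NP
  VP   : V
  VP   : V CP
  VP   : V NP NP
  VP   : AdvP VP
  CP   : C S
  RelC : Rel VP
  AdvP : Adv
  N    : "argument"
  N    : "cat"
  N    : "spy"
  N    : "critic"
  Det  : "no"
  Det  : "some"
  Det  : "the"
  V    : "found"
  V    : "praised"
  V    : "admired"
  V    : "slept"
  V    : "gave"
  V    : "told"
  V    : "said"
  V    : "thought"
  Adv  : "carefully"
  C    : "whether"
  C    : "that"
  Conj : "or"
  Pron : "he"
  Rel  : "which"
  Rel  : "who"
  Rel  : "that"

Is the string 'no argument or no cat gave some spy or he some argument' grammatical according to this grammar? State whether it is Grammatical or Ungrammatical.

Grammatical

S
  NP
    NP
      Det: no
      N: argument
    Conj: or
    NP
      Det: no
      N: cat
  VP
    V: gave
    NP
      NP
        Det: some
        N: spy
      Conj: or
      NP
        Pron: he
    NP
      Det: some
      N: argument
The bracketing above is licensed at every node by one of the given productions, with S at the root.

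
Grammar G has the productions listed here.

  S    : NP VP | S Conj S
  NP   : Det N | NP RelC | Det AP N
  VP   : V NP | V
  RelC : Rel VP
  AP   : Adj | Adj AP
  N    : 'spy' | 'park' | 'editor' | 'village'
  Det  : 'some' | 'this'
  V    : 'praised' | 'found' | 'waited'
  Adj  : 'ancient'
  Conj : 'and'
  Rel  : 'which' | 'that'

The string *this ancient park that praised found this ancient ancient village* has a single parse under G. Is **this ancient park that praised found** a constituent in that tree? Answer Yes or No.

[S [NP [NP [Det this] [AP [Adj ancient]] [N park]] [RelC [Rel that] [VP [V praised]]]] [VP [V found] [NP [Det this] [AP [Adj ancient] [AP [Adj ancient]]] [N village]]]]
The smallest constituent containing 'this ancient park that praised found' is the S spanning 'this ancient park that praised found this ancient ancient village'; no single node in the tree dominates exactly the given words.

No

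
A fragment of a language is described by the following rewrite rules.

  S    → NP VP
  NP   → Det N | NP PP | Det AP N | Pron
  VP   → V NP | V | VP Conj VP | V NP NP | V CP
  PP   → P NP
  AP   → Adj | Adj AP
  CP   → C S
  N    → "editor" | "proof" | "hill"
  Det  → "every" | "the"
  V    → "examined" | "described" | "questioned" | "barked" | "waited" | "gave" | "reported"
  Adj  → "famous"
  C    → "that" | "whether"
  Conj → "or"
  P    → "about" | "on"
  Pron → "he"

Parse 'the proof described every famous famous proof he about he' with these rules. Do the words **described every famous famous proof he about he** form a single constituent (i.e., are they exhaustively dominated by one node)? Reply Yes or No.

Yes

[S [NP [Det the] [N proof]] [VP [V described] [NP [Det every] [AP [Adj famous] [AP [Adj famous]]] [N proof]] [NP [NP [Pron he]] [PP [P about] [NP [Pron he]]]]]]
The words 'described every famous famous proof he about he' are exhaustively dominated by a single VP node (built by VP → V NP NP), so they form a constituent.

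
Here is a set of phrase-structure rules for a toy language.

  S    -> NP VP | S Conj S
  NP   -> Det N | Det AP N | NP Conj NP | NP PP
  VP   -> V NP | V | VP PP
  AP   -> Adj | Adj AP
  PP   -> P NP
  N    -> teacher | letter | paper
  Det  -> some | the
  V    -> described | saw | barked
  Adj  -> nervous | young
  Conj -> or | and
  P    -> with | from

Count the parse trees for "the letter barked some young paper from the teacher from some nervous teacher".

Two of the 5 distinct bracketings:
[S [NP [Det the] [N letter]] [VP [V barked] [NP [NP [Det some] [AP [Adj young]] [N paper]] [PP [P from] [NP [NP [Det the] [N teacher]] [PP [P from] [NP [Det some] [AP [Adj nervous]] [N teacher]]]]]]]]
[S [NP [Det the] [N letter]] [VP [V barked] [NP [NP [NP [Det some] [AP [Adj young]] [N paper]] [PP [P from] [NP [Det the] [N teacher]]]] [PP [P from] [NP [Det some] [AP [Adj nervous]] [N teacher]]]]]]
The trees differ in how a recursive rule is bracketed over the same span.

5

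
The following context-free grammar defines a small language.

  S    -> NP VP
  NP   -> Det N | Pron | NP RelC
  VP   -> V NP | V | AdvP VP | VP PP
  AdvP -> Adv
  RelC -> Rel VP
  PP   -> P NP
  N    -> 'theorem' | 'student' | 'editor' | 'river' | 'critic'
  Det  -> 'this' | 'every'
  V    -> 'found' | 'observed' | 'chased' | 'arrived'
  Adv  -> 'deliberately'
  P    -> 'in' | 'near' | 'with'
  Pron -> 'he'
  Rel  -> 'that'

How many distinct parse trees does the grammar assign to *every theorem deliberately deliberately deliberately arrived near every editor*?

Two of the 4 distinct bracketings:
[S [NP [Det every] [N theorem]] [VP [AdvP [Adv deliberately]] [VP [AdvP [Adv deliberately]] [VP [AdvP [Adv deliberately]] [VP [VP [V arrived]] [PP [P near] [NP [Det every] [N editor]]]]]]]]
[S [NP [Det every] [N theorem]] [VP [AdvP [Adv deliberately]] [VP [AdvP [Adv deliberately]] [VP [VP [AdvP [Adv deliberately]] [VP [V arrived]]] [PP [P near] [NP [Det every] [N editor]]]]]]]
The trees differ in how a recursive rule is bracketed over the same span.

4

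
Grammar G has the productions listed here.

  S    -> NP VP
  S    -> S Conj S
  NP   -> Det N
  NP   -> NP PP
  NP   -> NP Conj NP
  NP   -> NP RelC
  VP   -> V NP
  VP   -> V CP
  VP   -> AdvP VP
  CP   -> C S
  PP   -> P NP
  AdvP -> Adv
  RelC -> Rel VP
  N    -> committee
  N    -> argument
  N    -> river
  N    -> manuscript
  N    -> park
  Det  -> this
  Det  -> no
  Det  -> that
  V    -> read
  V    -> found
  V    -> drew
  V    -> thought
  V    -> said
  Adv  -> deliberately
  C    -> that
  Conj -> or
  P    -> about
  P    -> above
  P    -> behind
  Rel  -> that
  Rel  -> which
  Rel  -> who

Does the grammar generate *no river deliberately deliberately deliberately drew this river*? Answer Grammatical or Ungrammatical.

S
  NP
    Det: no
    N: river
  VP
    AdvP
      Adv: deliberately
    VP
      AdvP
        Adv: deliberately
      VP
        AdvP
          Adv: deliberately
        VP
          V: drew
          NP
            Det: this
            N: river
Every word is introduced by a lexical rule and the phrasal rules combine the resulting categories into a single S.

Grammatical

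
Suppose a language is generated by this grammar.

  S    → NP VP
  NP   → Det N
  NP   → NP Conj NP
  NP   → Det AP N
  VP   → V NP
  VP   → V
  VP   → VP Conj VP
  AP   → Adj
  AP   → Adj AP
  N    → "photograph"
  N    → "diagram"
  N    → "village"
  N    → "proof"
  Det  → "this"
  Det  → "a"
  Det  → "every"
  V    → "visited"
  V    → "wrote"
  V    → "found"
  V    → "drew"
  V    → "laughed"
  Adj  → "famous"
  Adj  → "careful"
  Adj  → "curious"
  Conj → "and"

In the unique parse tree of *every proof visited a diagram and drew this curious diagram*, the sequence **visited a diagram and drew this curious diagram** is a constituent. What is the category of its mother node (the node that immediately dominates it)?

[S [NP [Det every] [N proof]] [VP [VP [V visited] [NP [Det a] [N diagram]]] [Conj and] [VP [V drew] [NP [Det this] [AP [Adj curious]] [N diagram]]]]]
The span 'visited a diagram and drew this curious diagram' is the VP node built by VP → VP Conj VP.
Its mother is the S built by S → NP VP.

S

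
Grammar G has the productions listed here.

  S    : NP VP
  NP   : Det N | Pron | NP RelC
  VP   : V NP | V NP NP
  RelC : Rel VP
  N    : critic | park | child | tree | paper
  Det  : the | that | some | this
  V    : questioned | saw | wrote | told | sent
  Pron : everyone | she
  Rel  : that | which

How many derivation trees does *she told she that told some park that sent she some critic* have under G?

Two of the 5 distinct bracketings:
[S [NP [Pron she]] [VP [V told] [NP [NP [Pron she]] [RelC [Rel that] [VP [V told] [NP [NP [Det some] [N park]] [RelC [Rel that] [VP [V sent] [NP [Pron she]] [NP [Det some] [N critic]]]]]]]]]]
[S [NP [Pron she]] [VP [V told] [NP [NP [Pron she]] [RelC [Rel that] [VP [V told] [NP [NP [Det some] [N park]] [RelC [Rel that] [VP [V sent] [NP [Pron she]]]]] [NP [Det some] [N critic]]]]]]]
The trees differ in how a recursive rule is bracketed over the same span.

5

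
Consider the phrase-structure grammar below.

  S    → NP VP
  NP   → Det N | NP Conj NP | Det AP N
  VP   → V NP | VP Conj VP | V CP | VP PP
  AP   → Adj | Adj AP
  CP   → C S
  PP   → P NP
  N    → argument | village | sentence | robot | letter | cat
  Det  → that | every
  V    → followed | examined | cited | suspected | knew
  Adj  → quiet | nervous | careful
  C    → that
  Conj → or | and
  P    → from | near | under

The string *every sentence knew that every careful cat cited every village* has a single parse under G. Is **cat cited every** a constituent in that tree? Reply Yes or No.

[S [NP [Det every] [N sentence]] [VP [V knew] [CP [C that] [S [NP [Det every] [AP [Adj careful]] [N cat]] [VP [V cited] [NP [Det every] [N village]]]]]]]
The smallest constituent containing 'cat cited every' is the S spanning 'every careful cat cited every village'; no single node in the tree dominates exactly the given words.

No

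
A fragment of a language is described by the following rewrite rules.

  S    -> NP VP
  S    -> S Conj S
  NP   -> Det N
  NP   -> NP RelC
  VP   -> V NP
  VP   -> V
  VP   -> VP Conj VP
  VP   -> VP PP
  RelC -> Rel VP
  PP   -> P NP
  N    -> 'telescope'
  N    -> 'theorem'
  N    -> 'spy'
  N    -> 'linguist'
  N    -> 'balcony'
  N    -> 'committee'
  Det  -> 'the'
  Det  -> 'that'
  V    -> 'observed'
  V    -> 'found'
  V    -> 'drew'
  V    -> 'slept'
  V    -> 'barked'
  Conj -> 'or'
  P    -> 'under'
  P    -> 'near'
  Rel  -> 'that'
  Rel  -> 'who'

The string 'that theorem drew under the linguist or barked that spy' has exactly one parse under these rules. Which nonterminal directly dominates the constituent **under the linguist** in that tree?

VP

[S [NP [Det that] [N theorem]] [VP [VP [VP [V drew]] [PP [P under] [NP [Det the] [N linguist]]]] [Conj or] [VP [V barked] [NP [Det that] [N spy]]]]]
The span 'under the linguist' is the PP node built by PP → P NP.
Its mother is the VP built by VP → VP PP.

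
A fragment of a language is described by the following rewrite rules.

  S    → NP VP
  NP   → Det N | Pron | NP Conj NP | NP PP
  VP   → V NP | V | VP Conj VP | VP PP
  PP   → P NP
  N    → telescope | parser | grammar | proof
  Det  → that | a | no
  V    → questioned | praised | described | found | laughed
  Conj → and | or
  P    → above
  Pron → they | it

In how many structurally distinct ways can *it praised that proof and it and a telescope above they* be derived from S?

Two of the 7 distinct bracketings:
[S [NP [Pron it]] [VP [V praised] [NP [NP [Det that] [N proof]] [Conj and] [NP [NP [Pron it]] [Conj and] [NP [NP [Det a] [N telescope]] [PP [P above] [NP [Pron they]]]]]]]]
[S [NP [Pron it]] [VP [V praised] [NP [NP [Det that] [N proof]] [Conj and] [NP [NP [NP [Pron it]] [Conj and] [NP [Det a] [N telescope]]] [PP [P above] [NP [Pron they]]]]]]]
The trees differ in how a recursive rule is bracketed over the same span.

7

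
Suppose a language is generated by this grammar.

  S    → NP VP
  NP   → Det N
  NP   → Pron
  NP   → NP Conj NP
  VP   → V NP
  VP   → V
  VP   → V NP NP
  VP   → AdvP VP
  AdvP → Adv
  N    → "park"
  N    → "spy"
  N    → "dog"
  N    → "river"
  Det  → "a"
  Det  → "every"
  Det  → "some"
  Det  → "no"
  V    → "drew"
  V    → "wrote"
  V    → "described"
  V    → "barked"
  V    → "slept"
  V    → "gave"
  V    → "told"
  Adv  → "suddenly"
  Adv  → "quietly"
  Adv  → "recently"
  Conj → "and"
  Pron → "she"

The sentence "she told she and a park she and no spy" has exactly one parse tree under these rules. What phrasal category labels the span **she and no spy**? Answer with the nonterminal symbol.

NP

[S [NP [Pron she]] [VP [V told] [NP [NP [Pron she]] [Conj and] [NP [Det a] [N park]]] [NP [NP [Pron she]] [Conj and] [NP [Det no] [N spy]]]]]
The span 'she and no spy' is the NP node built by NP → NP Conj NP.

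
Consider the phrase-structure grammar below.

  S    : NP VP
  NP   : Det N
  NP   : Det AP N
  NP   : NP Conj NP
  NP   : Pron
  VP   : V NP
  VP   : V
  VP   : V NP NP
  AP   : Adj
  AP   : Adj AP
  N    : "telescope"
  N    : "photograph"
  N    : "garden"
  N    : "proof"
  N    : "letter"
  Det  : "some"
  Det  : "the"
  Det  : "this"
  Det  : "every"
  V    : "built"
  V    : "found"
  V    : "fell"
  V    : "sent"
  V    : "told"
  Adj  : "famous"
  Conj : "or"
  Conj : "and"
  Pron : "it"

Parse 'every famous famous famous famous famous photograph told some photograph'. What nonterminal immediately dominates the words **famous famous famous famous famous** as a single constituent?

[S [NP [Det every] [AP [Adj famous] [AP [Adj famous] [AP [Adj famous] [AP [Adj famous] [AP [Adj famous]]]]]] [N photograph]] [VP [V told] [NP [Det some] [N photograph]]]]
The span 'famous famous famous famous famous' is the AP node built by AP → Adj AP.

AP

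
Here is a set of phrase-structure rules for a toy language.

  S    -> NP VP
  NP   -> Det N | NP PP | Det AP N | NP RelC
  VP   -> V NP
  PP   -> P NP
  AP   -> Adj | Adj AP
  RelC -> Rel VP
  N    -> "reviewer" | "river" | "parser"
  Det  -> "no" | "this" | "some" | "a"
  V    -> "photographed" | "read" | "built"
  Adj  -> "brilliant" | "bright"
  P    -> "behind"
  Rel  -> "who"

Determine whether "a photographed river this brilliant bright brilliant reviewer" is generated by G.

A Det word can never sit immediately before a V word in any string this grammar generates, so the substring 'a photographed' rules out a derivation.

Ungrammatical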